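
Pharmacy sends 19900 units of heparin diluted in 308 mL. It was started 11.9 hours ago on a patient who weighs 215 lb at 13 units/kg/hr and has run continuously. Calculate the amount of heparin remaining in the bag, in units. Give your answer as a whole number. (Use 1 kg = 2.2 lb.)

4782 units

Weight = 215 lb ÷ 2.2 lb/kg = 97.72727 kg
Dose = 13 units/kg/hr × 97.72727 kg = 1270.455 units/hr
Concentration = 19900 units ÷ 308 mL = 64.61039 units/mL
Rate = 1270.455 units/hr ÷ 64.61039 units/mL = 19.66332 mL/hr
Volume infused = 19.66332 mL/hr × 11.9 hr = 233.9935 mL
Volume remaining = 308 − 233.9935 = 74.00653 mL
Drug remaining = 74.00653 mL × 64.61039 units/mL = 4781.591 units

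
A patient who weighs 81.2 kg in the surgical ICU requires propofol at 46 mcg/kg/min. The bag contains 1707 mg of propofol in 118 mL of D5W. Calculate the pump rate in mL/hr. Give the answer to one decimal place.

Dose = 46 mcg/kg/min × 81.2 kg = 3735.2 mcg/min
3735.2 mcg/min × 60 min/hr = 224112 mcg/hr
Concentration = 1707 mg ÷ 118 mL = 14.4661 mg/mL = 14466.1 mcg/mL
Rate = 224112 mcg/hr ÷ 14466.1 mcg/mL = 15.49222 mL/hr

15.5 mL/hr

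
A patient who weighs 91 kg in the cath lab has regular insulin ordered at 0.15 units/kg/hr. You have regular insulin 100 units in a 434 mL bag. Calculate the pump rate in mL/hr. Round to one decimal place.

Dose = 0.15 units/kg/hr × 91 kg = 13.65 units/hr
Concentration = 100 units ÷ 434 mL = 0.2304147 units/mL
Rate = 13.65 units/hr ÷ 0.2304147 units/mL = 59.241 mL/hr

59.2 mL/hr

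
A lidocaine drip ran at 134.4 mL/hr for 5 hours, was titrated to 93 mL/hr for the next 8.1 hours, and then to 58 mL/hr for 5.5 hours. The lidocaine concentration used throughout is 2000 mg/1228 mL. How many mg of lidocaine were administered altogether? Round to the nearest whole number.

Concentration = 2000 mg ÷ 1228 mL = 1.628664 mg/mL
Stage 1: 134.4 mL/hr × 5 hr = 672 mL → 672 mL × 1.628664 mg/mL = 1094.463 mg
Stage 2: 93 mL/hr × 8.1 hr = 753.3 mL → 753.3 mL × 1.628664 mg/mL = 1226.873 mg
Stage 3: 58 mL/hr × 5.5 hr = 319 mL → 319 mL × 1.628664 mg/mL = 519.544 mg
Total = 1094.463 + 1226.873 + 519.544 = 2840.879 mg

2841 mg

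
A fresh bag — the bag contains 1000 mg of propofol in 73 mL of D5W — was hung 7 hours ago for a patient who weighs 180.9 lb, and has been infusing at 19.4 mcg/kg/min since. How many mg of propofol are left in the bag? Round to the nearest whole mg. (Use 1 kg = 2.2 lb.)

330 mg

Weight = 180.9 lb ÷ 2.2 lb/kg = 82.22727 kg
Dose = 19.4 mcg/kg/min × 82.22727 kg = 1595.209 mcg/min
1595.209 mcg/min × 60 min/hr = 95712.55 mcg/hr
Concentration = 1000 mg ÷ 73 mL = 13.69863 mg/mL = 13698.63 mcg/mL
Rate = 95712.55 mcg/hr ÷ 13698.63 mcg/mL = 6.987016 mL/hr
Volume infused = 6.987016 mL/hr × 7 hr = 48.90911 mL
Volume remaining = 73 − 48.90911 = 24.09089 mL
Drug remaining = 24.09089 mL × 13698.63 mcg/mL = 330012.2 mcg = 330.0122 mg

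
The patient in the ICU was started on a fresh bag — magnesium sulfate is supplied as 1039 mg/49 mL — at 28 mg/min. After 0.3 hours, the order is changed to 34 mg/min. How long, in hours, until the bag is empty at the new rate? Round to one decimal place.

0.3 hours

Initial rate:
28 mg/min × 60 min/hr = 1680 mg/hr
Concentration = 1039 mg ÷ 49 mL = 21.20408 mg/mL
Rate = 1680 mg/hr ÷ 21.20408 mg/mL = 79.23003 mL/hr
Volume infused so far = 79.23003 mL/hr × 0.3 hr = 23.76901 mL
Volume remaining = 49 − 23.76901 = 25.23099 mL
New rate:
34 mg/min × 60 min/hr = 2040 mg/hr
Rate = 2040 mg/hr ÷ 21.20408 mg/mL = 96.20789 mL/hr
Time remaining = 25.23099 mL ÷ 96.20789 mL/hr = 0.2622549 hr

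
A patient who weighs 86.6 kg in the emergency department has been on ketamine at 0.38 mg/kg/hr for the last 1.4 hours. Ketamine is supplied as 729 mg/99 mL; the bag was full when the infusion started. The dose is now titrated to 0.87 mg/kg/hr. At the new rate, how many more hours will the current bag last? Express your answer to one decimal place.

9.1 hours

Initial rate:
Dose = 0.38 mg/kg/hr × 86.6 kg = 32.908 mg/hr
Concentration = 729 mg ÷ 99 mL = 7.363636 mg/mL
Rate = 32.908 mg/hr ÷ 7.363636 mg/mL = 4.468988 mL/hr
Volume infused so far = 4.468988 mL/hr × 1.4 hr = 6.256583 mL
Volume remaining = 99 − 6.256583 = 92.74342 mL
New rate:
Dose = 0.87 mg/kg/hr × 86.6 kg = 75.342 mg/hr
Rate = 75.342 mg/hr ÷ 7.363636 mg/mL = 10.23163 mL/hr
Time remaining = 92.74342 mL ÷ 10.23163 mL/hr = 9.064384 hr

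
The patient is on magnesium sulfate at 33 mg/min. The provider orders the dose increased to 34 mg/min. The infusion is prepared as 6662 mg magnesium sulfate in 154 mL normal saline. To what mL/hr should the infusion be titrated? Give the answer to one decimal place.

47.2 mL/hr

34 mg/min × 60 min/hr = 2040 mg/hr
Concentration = 6662 mg ÷ 154 mL = 43.25974 mg/mL
Rate = 2040 mg/hr ÷ 43.25974 mg/mL = 47.15701 mL/hr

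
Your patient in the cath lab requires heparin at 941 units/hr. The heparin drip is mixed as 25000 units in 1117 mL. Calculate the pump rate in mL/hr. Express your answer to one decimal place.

42.0 mL/hr

Concentration = 25000 units ÷ 1117 mL = 22.38138 units/mL
Rate = 941 units/hr ÷ 22.38138 units/mL = 42.04388 mL/hr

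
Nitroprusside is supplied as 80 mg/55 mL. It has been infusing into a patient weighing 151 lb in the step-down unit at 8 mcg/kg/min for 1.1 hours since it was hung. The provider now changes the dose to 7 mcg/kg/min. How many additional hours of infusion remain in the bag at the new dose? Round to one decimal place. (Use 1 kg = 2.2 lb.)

1.5 hours

Initial rate:
Weight = 151 lb ÷ 2.2 lb/kg = 68.63636 kg
Dose = 8 mcg/kg/min × 68.63636 kg = 549.0909 mcg/min
549.0909 mcg/min × 60 min/hr = 32945.45 mcg/hr
Concentration = 80 mg ÷ 55 mL = 1.454545 mg/mL = 1454.545 mcg/mL
Rate = 32945.45 mcg/hr ÷ 1454.545 mcg/mL = 22.65 mL/hr
Volume infused so far = 22.65 mL/hr × 1.1 hr = 24.915 mL
Volume remaining = 55 − 24.915 = 30.085 mL
New rate:
Dose = 7 mcg/kg/min × 68.63636 kg = 480.4545 mcg/min
480.4545 mcg/min × 60 min/hr = 28827.27 mcg/hr
Rate = 28827.27 mcg/hr ÷ 1454.545 mcg/mL = 19.81875 mL/hr
Time remaining = 30.085 mL ÷ 19.81875 mL/hr = 1.518007 hr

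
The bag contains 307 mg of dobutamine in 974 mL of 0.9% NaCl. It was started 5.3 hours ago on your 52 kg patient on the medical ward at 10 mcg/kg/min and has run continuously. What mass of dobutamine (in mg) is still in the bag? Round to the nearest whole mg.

142 mg

Dose = 10 mcg/kg/min × 52 kg = 520 mcg/min
520 mcg/min × 60 min/hr = 31200 mcg/hr
Concentration = 307 mg ÷ 974 mL = 0.3151951 mg/mL = 315.1951 mcg/mL
Rate = 31200 mcg/hr ÷ 315.1951 mcg/mL = 98.98632 mL/hr
Volume infused = 98.98632 mL/hr × 5.3 hr = 524.6275 mL
Volume remaining = 974 − 524.6275 = 449.3725 mL
Drug remaining = 449.3725 mL × 315.1951 mcg/mL = 141640 mcg = 141.64 mg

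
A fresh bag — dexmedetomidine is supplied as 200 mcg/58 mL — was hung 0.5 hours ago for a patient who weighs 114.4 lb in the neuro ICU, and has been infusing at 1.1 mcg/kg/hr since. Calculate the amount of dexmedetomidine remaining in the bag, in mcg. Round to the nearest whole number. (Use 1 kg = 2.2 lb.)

171 mcg

Weight = 114.4 lb ÷ 2.2 lb/kg = 52 kg
Dose = 1.1 mcg/kg/hr × 52 kg = 57.2 mcg/hr
Concentration = 200 mcg ÷ 58 mL = 3.448276 mcg/mL
Rate = 57.2 mcg/hr ÷ 3.448276 mcg/mL = 16.588 mL/hr
Volume infused = 16.588 mL/hr × 0.5 hr = 8.294 mL
Volume remaining = 58 − 8.294 = 49.706 mL
Drug remaining = 49.706 mL × 3.448276 mcg/mL = 171.4 mcg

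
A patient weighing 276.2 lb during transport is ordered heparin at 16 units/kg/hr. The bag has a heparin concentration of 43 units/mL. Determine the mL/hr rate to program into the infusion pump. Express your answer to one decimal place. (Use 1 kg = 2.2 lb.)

46.7 mL/hr

Weight = 276.2 lb ÷ 2.2 lb/kg = 125.5455 kg
Dose = 16 units/kg/hr × 125.5455 kg = 2008.727 units/hr
Rate = 2008.727 units/hr ÷ 43 units/mL = 46.71459 mL/hr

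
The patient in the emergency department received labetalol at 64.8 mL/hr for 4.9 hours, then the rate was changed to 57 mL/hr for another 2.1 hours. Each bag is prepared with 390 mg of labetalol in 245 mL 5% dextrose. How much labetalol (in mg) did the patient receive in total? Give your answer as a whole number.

696 mg

Concentration = 390 mg ÷ 245 mL = 1.591837 mg/mL
Stage 1: 64.8 mL/hr × 4.9 hr = 317.52 mL → 317.52 mL × 1.591837 mg/mL = 505.44 mg
Stage 2: 57 mL/hr × 2.1 hr = 119.7 mL → 119.7 mL × 1.591837 mg/mL = 190.5429 mg
Total = 505.44 + 190.5429 = 695.9829 mg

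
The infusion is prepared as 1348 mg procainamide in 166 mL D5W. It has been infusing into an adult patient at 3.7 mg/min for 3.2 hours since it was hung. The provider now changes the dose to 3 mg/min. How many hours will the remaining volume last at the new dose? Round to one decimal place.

3.5 hours

Initial rate:
3.7 mg/min × 60 min/hr = 222 mg/hr
Concentration = 1348 mg ÷ 166 mL = 8.120482 mg/mL
Rate = 222 mg/hr ÷ 8.120482 mg/mL = 27.33828 mL/hr
Volume infused so far = 27.33828 mL/hr × 3.2 hr = 87.48249 mL
Volume remaining = 166 − 87.48249 = 78.51751 mL
New rate:
3 mg/min × 60 min/hr = 180 mg/hr
Rate = 180 mg/hr ÷ 8.120482 mg/mL = 22.16617 mL/hr
Time remaining = 78.51751 mL ÷ 22.16617 mL/hr = 3.542222 hr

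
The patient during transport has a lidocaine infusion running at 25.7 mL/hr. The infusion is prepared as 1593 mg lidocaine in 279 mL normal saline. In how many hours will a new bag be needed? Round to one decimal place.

10.9 hours

Duration = 279 mL ÷ 25.7 mL/hr = 10.85603 hr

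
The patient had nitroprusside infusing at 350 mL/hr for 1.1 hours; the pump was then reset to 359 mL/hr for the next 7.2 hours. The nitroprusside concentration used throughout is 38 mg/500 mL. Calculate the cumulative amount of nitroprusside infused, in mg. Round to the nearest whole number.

Concentration = 38 mg ÷ 500 mL = 0.076 mg/mL
Stage 1: 350 mL/hr × 1.1 hr = 385 mL → 385 mL × 0.076 mg/mL = 29.26 mg
Stage 2: 359 mL/hr × 7.2 hr = 2584.8 mL → 2584.8 mL × 0.076 mg/mL = 196.4448 mg
Total = 29.26 + 196.4448 = 225.7048 mg

226 mg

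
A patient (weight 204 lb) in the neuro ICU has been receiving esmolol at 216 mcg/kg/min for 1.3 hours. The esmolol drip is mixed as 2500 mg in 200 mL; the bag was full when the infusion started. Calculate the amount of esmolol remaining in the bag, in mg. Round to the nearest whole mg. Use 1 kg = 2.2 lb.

938 mg

Weight = 204 lb ÷ 2.2 lb/kg = 92.72727 kg
Dose = 216 mcg/kg/min × 92.72727 kg = 20029.09 mcg/min
20029.09 mcg/min × 60 min/hr = 1201745 mcg/hr
Concentration = 2500 mg ÷ 200 mL = 12.5 mg/mL = 12500 mcg/mL
Rate = 1201745 mcg/hr ÷ 12500 mcg/mL = 96.13964 mL/hr
Volume infused = 96.13964 mL/hr × 1.3 hr = 124.9815 mL
Volume remaining = 200 − 124.9815 = 75.01847 mL
Drug remaining = 75.01847 mL × 12500 mcg/mL = 937730.9 mcg = 937.7309 mg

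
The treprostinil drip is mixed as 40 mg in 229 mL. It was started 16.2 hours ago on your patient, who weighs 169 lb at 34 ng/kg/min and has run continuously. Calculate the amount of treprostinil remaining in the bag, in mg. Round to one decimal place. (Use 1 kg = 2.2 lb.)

37.5 mg

Weight = 169 lb ÷ 2.2 lb/kg = 76.81818 kg
Dose = 34 ng/kg/min × 76.81818 kg = 2611.818 ng/min
2611.818 ng/min × 60 min/hr = 156709.1 ng/hr
Concentration = 40 mg ÷ 229 mL = 0.1746725 mg/mL = 174672.5 ng/mL
Rate = 156709.1 ng/hr ÷ 174672.5 ng/mL = 0.8971595 mL/hr
Volume infused = 0.8971595 mL/hr × 16.2 hr = 14.53398 mL
Volume remaining = 229 − 14.53398 = 214.466 mL
Drug remaining = 214.466 mL × 174672.5 ng/mL = 37461313 ng = 37.46131 mg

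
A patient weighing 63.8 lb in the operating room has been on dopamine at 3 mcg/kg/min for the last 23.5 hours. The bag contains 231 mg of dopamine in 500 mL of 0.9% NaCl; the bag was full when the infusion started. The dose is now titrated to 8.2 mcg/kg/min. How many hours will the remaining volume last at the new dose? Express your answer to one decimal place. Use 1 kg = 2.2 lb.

Initial rate:
Weight = 63.8 lb ÷ 2.2 lb/kg = 29 kg
Dose = 3 mcg/kg/min × 29 kg = 87 mcg/min
87 mcg/min × 60 min/hr = 5220 mcg/hr
Concentration = 231 mg ÷ 500 mL = 0.462 mg/mL = 462 mcg/mL
Rate = 5220 mcg/hr ÷ 462 mcg/mL = 11.2987 mL/hr
Volume infused so far = 11.2987 mL/hr × 23.5 hr = 265.5195 mL
Volume remaining = 500 − 265.5195 = 234.4805 mL
New rate:
Dose = 8.2 mcg/kg/min × 29 kg = 237.8 mcg/min
237.8 mcg/min × 60 min/hr = 14268 mcg/hr
Rate = 14268 mcg/hr ÷ 462 mcg/mL = 30.88312 mL/hr
Time remaining = 234.4805 mL ÷ 30.88312 mL/hr = 7.592515 hr

7.6 hours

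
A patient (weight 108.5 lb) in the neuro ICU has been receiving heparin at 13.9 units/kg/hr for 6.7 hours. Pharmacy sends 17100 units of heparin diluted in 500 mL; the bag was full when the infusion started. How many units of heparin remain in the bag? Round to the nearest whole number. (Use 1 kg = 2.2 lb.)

Weight = 108.5 lb ÷ 2.2 lb/kg = 49.31818 kg
Dose = 13.9 units/kg/hr × 49.31818 kg = 685.5227 units/hr
Concentration = 17100 units ÷ 500 mL = 34.2 units/mL
Rate = 685.5227 units/hr ÷ 34.2 units/mL = 20.04452 mL/hr
Volume infused = 20.04452 mL/hr × 6.7 hr = 134.2983 mL
Volume remaining = 500 − 134.2983 = 365.7017 mL
Drug remaining = 365.7017 mL × 34.2 units/mL = 12507 units

12507 units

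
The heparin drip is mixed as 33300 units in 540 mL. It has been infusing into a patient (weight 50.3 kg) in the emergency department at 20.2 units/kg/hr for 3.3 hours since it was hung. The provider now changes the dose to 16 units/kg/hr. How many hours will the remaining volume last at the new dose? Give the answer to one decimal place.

Initial rate:
Dose = 20.2 units/kg/hr × 50.3 kg = 1016.06 units/hr
Concentration = 33300 units ÷ 540 mL = 61.66667 units/mL
Rate = 1016.06 units/hr ÷ 61.66667 units/mL = 16.47665 mL/hr
Volume infused so far = 16.47665 mL/hr × 3.3 hr = 54.37294 mL
Volume remaining = 540 − 54.37294 = 485.6271 mL
New rate:
Dose = 16 units/kg/hr × 50.3 kg = 804.8 units/hr
Rate = 804.8 units/hr ÷ 61.66667 units/mL = 13.05081 mL/hr
Time remaining = 485.6271 mL ÷ 13.05081 mL/hr = 37.21049 hr

37.2 hours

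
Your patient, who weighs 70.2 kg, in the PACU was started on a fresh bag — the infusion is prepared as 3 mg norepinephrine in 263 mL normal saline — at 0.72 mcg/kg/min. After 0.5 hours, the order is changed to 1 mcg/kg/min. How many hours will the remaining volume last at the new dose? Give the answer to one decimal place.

Initial rate:
Dose = 0.72 mcg/kg/min × 70.2 kg = 50.544 mcg/min
50.544 mcg/min × 60 min/hr = 3032.64 mcg/hr
Concentration = 3 mg ÷ 263 mL = 0.01140684 mg/mL = 11.40684 mcg/mL
Rate = 3032.64 mcg/hr ÷ 11.40684 mcg/mL = 265.8614 mL/hr
Volume infused so far = 265.8614 mL/hr × 0.5 hr = 132.9307 mL
Volume remaining = 263 − 132.9307 = 130.0693 mL
New rate:
Dose = 1 mcg/kg/min × 70.2 kg = 70.2 mcg/min
70.2 mcg/min × 60 min/hr = 4212 mcg/hr
Rate = 4212 mcg/hr ÷ 11.40684 mcg/mL = 369.252 mL/hr
Time remaining = 130.0693 mL ÷ 369.252 mL/hr = 0.3522507 hr

0.4 hours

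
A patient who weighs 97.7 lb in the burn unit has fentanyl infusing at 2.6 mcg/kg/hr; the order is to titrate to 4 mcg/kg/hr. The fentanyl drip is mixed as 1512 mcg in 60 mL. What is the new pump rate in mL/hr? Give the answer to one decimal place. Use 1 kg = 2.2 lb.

7.0 mL/hr

Weight = 97.7 lb ÷ 2.2 lb/kg = 44.40909 kg
Dose = 4 mcg/kg/hr × 44.40909 kg = 177.6364 mcg/hr
Concentration = 1512 mcg ÷ 60 mL = 25.2 mcg/mL
Rate = 177.6364 mcg/hr ÷ 25.2 mcg/mL = 7.049062 mL/hr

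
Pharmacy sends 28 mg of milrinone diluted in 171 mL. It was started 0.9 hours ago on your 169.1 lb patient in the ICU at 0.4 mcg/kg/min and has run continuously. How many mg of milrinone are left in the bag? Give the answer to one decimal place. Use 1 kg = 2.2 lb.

Weight = 169.1 lb ÷ 2.2 lb/kg = 76.86364 kg
Dose = 0.4 mcg/kg/min × 76.86364 kg = 30.74545 mcg/min
30.74545 mcg/min × 60 min/hr = 1844.727 mcg/hr
Concentration = 28 mg ÷ 171 mL = 0.1637427 mg/mL = 163.7427 mcg/mL
Rate = 1844.727 mcg/hr ÷ 163.7427 mcg/mL = 11.26601 mL/hr
Volume infused = 11.26601 mL/hr × 0.9 hr = 10.13941 mL
Volume remaining = 171 − 10.13941 = 160.8606 mL
Drug remaining = 160.8606 mL × 163.7427 mcg/mL = 26339.75 mcg = 26.33975 mg

26.3 mg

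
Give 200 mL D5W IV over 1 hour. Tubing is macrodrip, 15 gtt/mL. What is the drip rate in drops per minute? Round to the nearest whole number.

50 gtt/min

200 mL ÷ (1 hr × 60 = 60 min) = 3.333333 mL/min
3.333333 mL/min × 15 gtt/mL = 50 gtt/min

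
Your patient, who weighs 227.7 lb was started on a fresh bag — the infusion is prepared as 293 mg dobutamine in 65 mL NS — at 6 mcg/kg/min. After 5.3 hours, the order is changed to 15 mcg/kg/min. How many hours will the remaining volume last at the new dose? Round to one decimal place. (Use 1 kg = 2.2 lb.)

Initial rate:
Weight = 227.7 lb ÷ 2.2 lb/kg = 103.5 kg
Dose = 6 mcg/kg/min × 103.5 kg = 621 mcg/min
621 mcg/min × 60 min/hr = 37260 mcg/hr
Concentration = 293 mg ÷ 65 mL = 4.507692 mg/mL = 4507.692 mcg/mL
Rate = 37260 mcg/hr ÷ 4507.692 mcg/mL = 8.26587 mL/hr
Volume infused so far = 8.26587 mL/hr × 5.3 hr = 43.80911 mL
Volume remaining = 65 − 43.80911 = 21.19089 mL
New rate:
Dose = 15 mcg/kg/min × 103.5 kg = 1552.5 mcg/min
1552.5 mcg/min × 60 min/hr = 93150 mcg/hr
Rate = 93150 mcg/hr ÷ 4507.692 mcg/mL = 20.66468 mL/hr
Time remaining = 21.19089 mL ÷ 20.66468 mL/hr = 1.025464 hr

1.0 hours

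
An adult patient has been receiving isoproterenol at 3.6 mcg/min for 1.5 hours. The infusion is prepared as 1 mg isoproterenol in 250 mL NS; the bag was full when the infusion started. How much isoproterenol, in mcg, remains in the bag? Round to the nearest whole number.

676 mcg

3.6 mcg/min × 60 min/hr = 216 mcg/hr
Concentration = 1 mg ÷ 250 mL = 0.004 mg/mL = 4 mcg/mL
Rate = 216 mcg/hr ÷ 4 mcg/mL = 54 mL/hr
Volume infused = 54 mL/hr × 1.5 hr = 81 mL
Volume remaining = 250 − 81 = 169 mL
Drug remaining = 169 mL × 4 mcg/mL = 676 mcg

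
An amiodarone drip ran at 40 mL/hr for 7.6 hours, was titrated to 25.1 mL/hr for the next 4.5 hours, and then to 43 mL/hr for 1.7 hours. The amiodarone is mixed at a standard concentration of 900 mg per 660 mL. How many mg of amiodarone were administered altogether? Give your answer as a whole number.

Concentration = 900 mg ÷ 660 mL = 1.363636 mg/mL
Stage 1: 40 mL/hr × 7.6 hr = 304 mL → 304 mL × 1.363636 mg/mL = 414.5455 mg
Stage 2: 25.1 mL/hr × 4.5 hr = 112.95 mL → 112.95 mL × 1.363636 mg/mL = 154.0227 mg
Stage 3: 43 mL/hr × 1.7 hr = 73.1 mL → 73.1 mL × 1.363636 mg/mL = 99.68182 mg
Total = 414.5455 + 154.0227 + 99.68182 = 668.25 mg

668 mg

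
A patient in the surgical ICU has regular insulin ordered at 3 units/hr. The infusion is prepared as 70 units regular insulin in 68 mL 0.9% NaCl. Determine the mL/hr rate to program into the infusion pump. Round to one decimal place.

Concentration = 70 units ÷ 68 mL = 1.029412 units/mL
Rate = 3 units/hr ÷ 1.029412 units/mL = 2.914286 mL/hr

2.9 mL/hr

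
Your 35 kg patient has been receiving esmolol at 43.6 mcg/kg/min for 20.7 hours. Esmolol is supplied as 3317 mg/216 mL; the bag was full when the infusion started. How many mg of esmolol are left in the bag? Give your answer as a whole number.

1422 mg

Dose = 43.6 mcg/kg/min × 35 kg = 1526 mcg/min
1526 mcg/min × 60 min/hr = 91560 mcg/hr
Concentration = 3317 mg ÷ 216 mL = 15.35648 mg/mL = 15356.48 mcg/mL
Rate = 91560 mcg/hr ÷ 15356.48 mcg/mL = 5.962303 mL/hr
Volume infused = 5.962303 mL/hr × 20.7 hr = 123.4197 mL
Volume remaining = 216 − 123.4197 = 92.58032 mL
Drug remaining = 92.58032 mL × 15356.48 mcg/mL = 1421708 mcg = 1421.708 mg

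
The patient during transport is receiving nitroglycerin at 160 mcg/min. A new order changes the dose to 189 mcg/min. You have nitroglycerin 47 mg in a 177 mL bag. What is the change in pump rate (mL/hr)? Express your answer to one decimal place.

At the current dose:
160 mcg/min × 60 min/hr = 9600 mcg/hr
Concentration = 47 mg ÷ 177 mL = 0.2655367 mg/mL = 265.5367 mcg/mL
Rate = 9600 mcg/hr ÷ 265.5367 mcg/mL = 36.15319 mL/hr
At the new dose:
189 mcg/min × 60 min/hr = 11340 mcg/hr
Rate = 11340 mcg/hr ÷ 265.5367 mcg/mL = 42.70596 mL/hr
Change = 42.70596 − 36.15319 = 6.552766 mL/hr → 6.552766 mL/hr increase

6.6 mL/hr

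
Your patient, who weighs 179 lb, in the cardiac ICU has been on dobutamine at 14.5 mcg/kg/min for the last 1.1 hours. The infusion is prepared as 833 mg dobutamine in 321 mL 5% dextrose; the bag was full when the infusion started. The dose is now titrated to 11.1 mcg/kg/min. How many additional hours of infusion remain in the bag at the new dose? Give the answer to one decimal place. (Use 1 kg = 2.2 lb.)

13.9 hours

Initial rate:
Weight = 179 lb ÷ 2.2 lb/kg = 81.36364 kg
Dose = 14.5 mcg/kg/min × 81.36364 kg = 1179.773 mcg/min
1179.773 mcg/min × 60 min/hr = 70786.36 mcg/hr
Concentration = 833 mg ÷ 321 mL = 2.595016 mg/mL = 2595.016 mcg/mL
Rate = 70786.36 mcg/hr ÷ 2595.016 mcg/mL = 27.27782 mL/hr
Volume infused so far = 27.27782 mL/hr × 1.1 hr = 30.0056 mL
Volume remaining = 321 − 30.0056 = 290.9944 mL
New rate:
Dose = 11.1 mcg/kg/min × 81.36364 kg = 903.1364 mcg/min
903.1364 mcg/min × 60 min/hr = 54188.18 mcg/hr
Rate = 54188.18 mcg/hr ÷ 2595.016 mcg/mL = 20.88164 mL/hr
Time remaining = 290.9944 mL ÷ 20.88164 mL/hr = 13.93542 hr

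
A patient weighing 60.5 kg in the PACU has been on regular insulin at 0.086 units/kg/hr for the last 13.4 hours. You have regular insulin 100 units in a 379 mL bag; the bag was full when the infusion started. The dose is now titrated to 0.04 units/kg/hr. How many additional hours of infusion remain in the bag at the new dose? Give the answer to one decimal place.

12.5 hours

Initial rate:
Dose = 0.086 units/kg/hr × 60.5 kg = 5.203 units/hr
Concentration = 100 units ÷ 379 mL = 0.2638522 units/mL
Rate = 5.203 units/hr ÷ 0.2638522 units/mL = 19.71937 mL/hr
Volume infused so far = 19.71937 mL/hr × 13.4 hr = 264.2396 mL
Volume remaining = 379 − 264.2396 = 114.7604 mL
New rate:
Dose = 0.04 units/kg/hr × 60.5 kg = 2.42 units/hr
Rate = 2.42 units/hr ÷ 0.2638522 units/mL = 9.1718 mL/hr
Time remaining = 114.7604 mL ÷ 9.1718 mL/hr = 12.51231 hr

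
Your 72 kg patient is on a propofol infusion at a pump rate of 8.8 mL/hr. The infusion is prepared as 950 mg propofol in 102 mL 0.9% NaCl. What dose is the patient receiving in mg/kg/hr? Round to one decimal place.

Concentration = 950 mg ÷ 102 mL = 9.313725 mg/mL
Drug rate = 8.8 mL/hr × 9.313725 mg/mL = 81.96078 mg/hr
81.96078 mg/hr ÷ 72 kg = 1.138344 mg/kg/hr

1.1 mg/kg/hr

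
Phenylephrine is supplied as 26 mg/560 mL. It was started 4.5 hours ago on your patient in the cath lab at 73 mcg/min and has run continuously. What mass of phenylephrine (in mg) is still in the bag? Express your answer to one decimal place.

6.3 mg

73 mcg/min × 60 min/hr = 4380 mcg/hr
Concentration = 26 mg ÷ 560 mL = 0.04642857 mg/mL = 46.42857 mcg/mL
Rate = 4380 mcg/hr ÷ 46.42857 mcg/mL = 94.33846 mL/hr
Volume infused = 94.33846 mL/hr × 4.5 hr = 424.5231 mL
Volume remaining = 560 − 424.5231 = 135.4769 mL
Drug remaining = 135.4769 mL × 46.42857 mcg/mL = 6290 mcg = 6.29 mg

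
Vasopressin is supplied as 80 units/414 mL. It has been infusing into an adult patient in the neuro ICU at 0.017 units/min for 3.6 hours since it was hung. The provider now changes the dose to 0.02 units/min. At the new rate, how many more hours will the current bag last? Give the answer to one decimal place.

63.6 hours

Initial rate:
0.017 units/min × 60 min/hr = 1.02 units/hr
Concentration = 80 units ÷ 414 mL = 0.1932367 units/mL
Rate = 1.02 units/hr ÷ 0.1932367 units/mL = 5.2785 mL/hr
Volume infused so far = 5.2785 mL/hr × 3.6 hr = 19.0026 mL
Volume remaining = 414 − 19.0026 = 394.9974 mL
New rate:
0.02 units/min × 60 min/hr = 1.2 units/hr
Rate = 1.2 units/hr ÷ 0.1932367 units/mL = 6.21 mL/hr
Time remaining = 394.9974 mL ÷ 6.21 mL/hr = 63.60667 hr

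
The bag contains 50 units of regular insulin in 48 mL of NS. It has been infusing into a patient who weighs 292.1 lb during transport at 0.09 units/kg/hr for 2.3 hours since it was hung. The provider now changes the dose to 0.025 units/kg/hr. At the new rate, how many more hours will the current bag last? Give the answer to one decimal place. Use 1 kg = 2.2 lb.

6.8 hours

Initial rate:
Weight = 292.1 lb ÷ 2.2 lb/kg = 132.7727 kg
Dose = 0.09 units/kg/hr × 132.7727 kg = 11.94955 units/hr
Concentration = 50 units ÷ 48 mL = 1.041667 units/mL
Rate = 11.94955 units/hr ÷ 1.041667 units/mL = 11.47156 mL/hr
Volume infused so far = 11.47156 mL/hr × 2.3 hr = 26.3846 mL
Volume remaining = 48 − 26.3846 = 21.6154 mL
New rate:
Dose = 0.025 units/kg/hr × 132.7727 kg = 3.319318 units/hr
Rate = 3.319318 units/hr ÷ 1.041667 units/mL = 3.186545 mL/hr
Time remaining = 21.6154 mL ÷ 3.186545 mL/hr = 6.783334 hr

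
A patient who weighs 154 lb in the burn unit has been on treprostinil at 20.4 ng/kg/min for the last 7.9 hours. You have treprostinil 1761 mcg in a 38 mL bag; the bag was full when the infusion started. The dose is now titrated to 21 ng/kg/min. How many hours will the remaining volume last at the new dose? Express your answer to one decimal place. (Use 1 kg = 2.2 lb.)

12.3 hours

Initial rate:
Weight = 154 lb ÷ 2.2 lb/kg = 70 kg
Dose = 20.4 ng/kg/min × 70 kg = 1428 ng/min
1428 ng/min × 60 min/hr = 85680 ng/hr
Concentration = 1761 mcg ÷ 38 mL = 46.34211 mcg/mL = 46342.11 ng/mL
Rate = 85680 ng/hr ÷ 46342.11 ng/mL = 1.848859 mL/hr
Volume infused so far = 1.848859 mL/hr × 7.9 hr = 14.60598 mL
Volume remaining = 38 − 14.60598 = 23.39402 mL
New rate:
Dose = 21 ng/kg/min × 70 kg = 1470 ng/min
1470 ng/min × 60 min/hr = 88200 ng/hr
Rate = 88200 ng/hr ÷ 46342.11 ng/mL = 1.903237 mL/hr
Time remaining = 23.39402 mL ÷ 1.903237 mL/hr = 12.2917 hr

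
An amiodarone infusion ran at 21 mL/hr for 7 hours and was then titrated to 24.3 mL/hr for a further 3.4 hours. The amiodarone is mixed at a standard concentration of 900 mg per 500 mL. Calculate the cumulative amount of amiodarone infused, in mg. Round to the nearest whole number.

Concentration = 900 mg ÷ 500 mL = 1.8 mg/mL
Stage 1: 21 mL/hr × 7 hr = 147 mL → 147 mL × 1.8 mg/mL = 264.6 mg
Stage 2: 24.3 mL/hr × 3.4 hr = 82.62 mL → 82.62 mL × 1.8 mg/mL = 148.716 mg
Total = 264.6 + 148.716 = 413.316 mg

413 mg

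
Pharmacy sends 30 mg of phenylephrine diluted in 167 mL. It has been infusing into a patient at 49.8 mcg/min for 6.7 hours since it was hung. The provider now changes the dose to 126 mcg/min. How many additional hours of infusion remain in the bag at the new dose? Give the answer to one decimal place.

Initial rate:
49.8 mcg/min × 60 min/hr = 2988 mcg/hr
Concentration = 30 mg ÷ 167 mL = 0.1796407 mg/mL = 179.6407 mcg/mL
Rate = 2988 mcg/hr ÷ 179.6407 mcg/mL = 16.6332 mL/hr
Volume infused so far = 16.6332 mL/hr × 6.7 hr = 111.4424 mL
Volume remaining = 167 − 111.4424 = 55.55756 mL
New rate:
126 mcg/min × 60 min/hr = 7560 mcg/hr
Rate = 7560 mcg/hr ÷ 179.6407 mcg/mL = 42.084 mL/hr
Time remaining = 55.55756 mL ÷ 42.084 mL/hr = 1.320159 hr

1.3 hours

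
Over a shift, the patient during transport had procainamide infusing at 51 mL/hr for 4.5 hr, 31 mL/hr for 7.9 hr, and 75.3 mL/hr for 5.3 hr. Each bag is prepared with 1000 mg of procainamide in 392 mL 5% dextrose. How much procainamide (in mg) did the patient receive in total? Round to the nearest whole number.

Concentration = 1000 mg ÷ 392 mL = 2.55102 mg/mL
Stage 1: 51 mL/hr × 4.5 hr = 229.5 mL → 229.5 mL × 2.55102 mg/mL = 585.4592 mg
Stage 2: 31 mL/hr × 7.9 hr = 244.9 mL → 244.9 mL × 2.55102 mg/mL = 624.7449 mg
Stage 3: 75.3 mL/hr × 5.3 hr = 399.09 mL → 399.09 mL × 2.55102 mg/mL = 1018.087 mg
Total = 585.4592 + 624.7449 + 1018.087 = 2228.291 mg

2228 mg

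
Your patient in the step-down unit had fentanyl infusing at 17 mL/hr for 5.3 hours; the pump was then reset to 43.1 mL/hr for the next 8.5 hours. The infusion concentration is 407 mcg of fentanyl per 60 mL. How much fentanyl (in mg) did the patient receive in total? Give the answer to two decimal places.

Concentration = 407 mcg ÷ 60 mL = 6.783333 mcg/mL
Stage 1: 17 mL/hr × 5.3 hr = 90.1 mL → 90.1 mL × 6.783333 mcg/mL = 611.1783 mcg
Stage 2: 43.1 mL/hr × 8.5 hr = 366.35 mL → 366.35 mL × 6.783333 mcg/mL = 2485.074 mcg
Total = 611.1783 + 2485.074 = 3096.253 mcg = 3.096252 mg

3.10 mg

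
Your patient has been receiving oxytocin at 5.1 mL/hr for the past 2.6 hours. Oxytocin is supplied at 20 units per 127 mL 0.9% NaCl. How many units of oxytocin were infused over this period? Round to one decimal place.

Concentration = 20 units ÷ 127 mL = 0.1574803 units/mL = 157.4803 milliunits/mL
Drug rate = 5.1 mL/hr × 157.4803 milliunits/mL = 803.1496 milliunits/hr
Total = 803.1496 milliunits/hr × 2.6 hr = 2088.189 milliunits = 2.088189 units

2.1 units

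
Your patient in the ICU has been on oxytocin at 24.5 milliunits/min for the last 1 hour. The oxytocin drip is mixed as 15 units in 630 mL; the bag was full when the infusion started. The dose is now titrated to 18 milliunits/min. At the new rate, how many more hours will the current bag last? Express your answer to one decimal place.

12.5 hours

Initial rate:
24.5 milliunits/min × 60 min/hr = 1470 milliunits/hr
Concentration = 15 units ÷ 630 mL = 0.02380952 units/mL = 23.80952 milliunits/mL
Rate = 1470 milliunits/hr ÷ 23.80952 milliunits/mL = 61.74 mL/hr
Volume infused so far = 61.74 mL/hr × 1 hr = 61.74 mL
Volume remaining = 630 − 61.74 = 568.26 mL
New rate:
18 milliunits/min × 60 min/hr = 1080 milliunits/hr
Rate = 1080 milliunits/hr ÷ 23.80952 milliunits/mL = 45.36 mL/hr
Time remaining = 568.26 mL ÷ 45.36 mL/hr = 12.52778 hr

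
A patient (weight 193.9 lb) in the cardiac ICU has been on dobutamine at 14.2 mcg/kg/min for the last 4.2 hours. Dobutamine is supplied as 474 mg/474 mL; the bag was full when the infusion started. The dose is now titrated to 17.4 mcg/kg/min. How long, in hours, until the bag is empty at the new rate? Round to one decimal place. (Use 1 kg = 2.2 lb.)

1.7 hours

Initial rate:
Weight = 193.9 lb ÷ 2.2 lb/kg = 88.13636 kg
Dose = 14.2 mcg/kg/min × 88.13636 kg = 1251.536 mcg/min
1251.536 mcg/min × 60 min/hr = 75092.18 mcg/hr
Concentration = 474 mg ÷ 474 mL = 1 mg/mL = 1000 mcg/mL
Rate = 75092.18 mcg/hr ÷ 1000 mcg/mL = 75.09218 mL/hr
Volume infused so far = 75.09218 mL/hr × 4.2 hr = 315.3872 mL
Volume remaining = 474 − 315.3872 = 158.6128 mL
New rate:
Dose = 17.4 mcg/kg/min × 88.13636 kg = 1533.573 mcg/min
1533.573 mcg/min × 60 min/hr = 92014.36 mcg/hr
Rate = 92014.36 mcg/hr ÷ 1000 mcg/mL = 92.01436 mL/hr
Time remaining = 158.6128 mL ÷ 92.01436 mL/hr = 1.723783 hr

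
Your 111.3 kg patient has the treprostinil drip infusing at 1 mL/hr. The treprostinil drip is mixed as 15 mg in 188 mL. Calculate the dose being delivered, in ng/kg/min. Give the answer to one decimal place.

11.9 ng/kg/min

Concentration = 15 mg ÷ 188 mL = 0.07978723 mg/mL = 79787.23 ng/mL
Drug rate = 1 mL/hr × 79787.23 ng/mL = 79787.23 ng/hr
79787.23 ng/hr ÷ 60 min/hr = 1329.787 ng/min
1329.787 ng/min ÷ 111.3 kg = 11.94777 ng/kg/min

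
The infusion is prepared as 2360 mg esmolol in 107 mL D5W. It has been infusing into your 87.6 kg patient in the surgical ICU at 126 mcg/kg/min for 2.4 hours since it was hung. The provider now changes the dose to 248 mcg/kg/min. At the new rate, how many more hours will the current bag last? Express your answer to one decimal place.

Initial rate:
Dose = 126 mcg/kg/min × 87.6 kg = 11037.6 mcg/min
11037.6 mcg/min × 60 min/hr = 662256 mcg/hr
Concentration = 2360 mg ÷ 107 mL = 22.05607 mg/mL = 22056.07 mcg/mL
Rate = 662256 mcg/hr ÷ 22056.07 mcg/mL = 30.02601 mL/hr
Volume infused so far = 30.02601 mL/hr × 2.4 hr = 72.06243 mL
Volume remaining = 107 − 72.06243 = 34.93757 mL
New rate:
Dose = 248 mcg/kg/min × 87.6 kg = 21724.8 mcg/min
21724.8 mcg/min × 60 min/hr = 1303488 mcg/hr
Rate = 1303488 mcg/hr ÷ 22056.07 mcg/mL = 59.09882 mL/hr
Time remaining = 34.93757 mL ÷ 59.09882 mL/hr = 0.591172 hr

0.6 hours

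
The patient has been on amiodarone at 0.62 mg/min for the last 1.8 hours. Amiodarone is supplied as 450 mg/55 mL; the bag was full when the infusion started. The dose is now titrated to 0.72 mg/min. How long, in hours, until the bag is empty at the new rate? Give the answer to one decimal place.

Initial rate:
0.62 mg/min × 60 min/hr = 37.2 mg/hr
Concentration = 450 mg ÷ 55 mL = 8.181818 mg/mL
Rate = 37.2 mg/hr ÷ 8.181818 mg/mL = 4.546667 mL/hr
Volume infused so far = 4.546667 mL/hr × 1.8 hr = 8.184 mL
Volume remaining = 55 − 8.184 = 46.816 mL
New rate:
0.72 mg/min × 60 min/hr = 43.2 mg/hr
Rate = 43.2 mg/hr ÷ 8.181818 mg/mL = 5.28 mL/hr
Time remaining = 46.816 mL ÷ 5.28 mL/hr = 8.866667 hr

8.9 hours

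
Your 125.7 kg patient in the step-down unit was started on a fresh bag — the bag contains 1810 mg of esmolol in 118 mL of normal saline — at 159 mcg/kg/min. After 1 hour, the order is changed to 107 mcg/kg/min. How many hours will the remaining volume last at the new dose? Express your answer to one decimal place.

Initial rate:
Dose = 159 mcg/kg/min × 125.7 kg = 19986.3 mcg/min
19986.3 mcg/min × 60 min/hr = 1199178 mcg/hr
Concentration = 1810 mg ÷ 118 mL = 15.33898 mg/mL = 15338.98 mcg/mL
Rate = 1199178 mcg/hr ÷ 15338.98 mcg/mL = 78.17846 mL/hr
Volume infused so far = 78.17846 mL/hr × 1 hr = 78.17846 mL
Volume remaining = 118 − 78.17846 = 39.82154 mL
New rate:
Dose = 107 mcg/kg/min × 125.7 kg = 13449.9 mcg/min
13449.9 mcg/min × 60 min/hr = 806994 mcg/hr
Rate = 806994 mcg/hr ÷ 15338.98 mcg/mL = 52.61066 mL/hr
Time remaining = 39.82154 mL ÷ 52.61066 mL/hr = 0.7569102 hr

0.8 hours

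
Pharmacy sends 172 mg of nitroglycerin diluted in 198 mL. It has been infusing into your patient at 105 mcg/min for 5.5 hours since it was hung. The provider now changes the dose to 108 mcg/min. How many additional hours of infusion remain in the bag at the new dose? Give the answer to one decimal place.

Initial rate:
105 mcg/min × 60 min/hr = 6300 mcg/hr
Concentration = 172 mg ÷ 198 mL = 0.8686869 mg/mL = 868.6869 mcg/mL
Rate = 6300 mcg/hr ÷ 868.6869 mcg/mL = 7.252326 mL/hr
Volume infused so far = 7.252326 mL/hr × 5.5 hr = 39.88779 mL
Volume remaining = 198 − 39.88779 = 158.1122 mL
New rate:
108 mcg/min × 60 min/hr = 6480 mcg/hr
Rate = 6480 mcg/hr ÷ 868.6869 mcg/mL = 7.459535 mL/hr
Time remaining = 158.1122 mL ÷ 7.459535 mL/hr = 21.19599 hr

21.2 hours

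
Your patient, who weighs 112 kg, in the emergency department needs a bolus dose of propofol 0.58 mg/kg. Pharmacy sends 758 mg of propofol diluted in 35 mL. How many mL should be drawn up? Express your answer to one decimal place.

3.0 mL

Dose = 0.58 mg/kg × 112 kg = 64.96 mg
Concentration = 758 mg ÷ 35 mL = 21.65714 mg/mL
Volume = 64.96 mg ÷ 21.65714 mg/mL = 2.999472 mL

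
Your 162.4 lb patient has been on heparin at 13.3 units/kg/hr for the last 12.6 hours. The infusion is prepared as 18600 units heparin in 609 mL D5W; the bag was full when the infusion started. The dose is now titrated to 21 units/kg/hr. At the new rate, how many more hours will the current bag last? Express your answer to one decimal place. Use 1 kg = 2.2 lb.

Initial rate:
Weight = 162.4 lb ÷ 2.2 lb/kg = 73.81818 kg
Dose = 13.3 units/kg/hr × 73.81818 kg = 981.7818 units/hr
Concentration = 18600 units ÷ 609 mL = 30.54187 units/mL
Rate = 981.7818 units/hr ÷ 30.54187 units/mL = 32.14544 mL/hr
Volume infused so far = 32.14544 mL/hr × 12.6 hr = 405.0325 mL
Volume remaining = 609 − 405.0325 = 203.9675 mL
New rate:
Dose = 21 units/kg/hr × 73.81818 kg = 1550.182 units/hr
Rate = 1550.182 units/hr ÷ 30.54187 units/mL = 50.75595 mL/hr
Time remaining = 203.9675 mL ÷ 50.75595 mL/hr = 4.018593 hr

4.0 hours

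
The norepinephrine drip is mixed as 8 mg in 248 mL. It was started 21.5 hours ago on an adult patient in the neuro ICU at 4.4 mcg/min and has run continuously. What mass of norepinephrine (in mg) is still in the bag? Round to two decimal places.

2.32 mg

4.4 mcg/min × 60 min/hr = 264 mcg/hr
Concentration = 8 mg ÷ 248 mL = 0.03225806 mg/mL = 32.25806 mcg/mL
Rate = 264 mcg/hr ÷ 32.25806 mcg/mL = 8.184 mL/hr
Volume infused = 8.184 mL/hr × 21.5 hr = 175.956 mL
Volume remaining = 248 − 175.956 = 72.044 mL
Drug remaining = 72.044 mL × 32.25806 mcg/mL = 2324 mcg = 2.324 mg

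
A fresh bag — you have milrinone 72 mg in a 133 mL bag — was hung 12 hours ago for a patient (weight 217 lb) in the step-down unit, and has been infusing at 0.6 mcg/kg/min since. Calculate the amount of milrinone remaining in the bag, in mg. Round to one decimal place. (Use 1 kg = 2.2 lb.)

Weight = 217 lb ÷ 2.2 lb/kg = 98.63636 kg
Dose = 0.6 mcg/kg/min × 98.63636 kg = 59.18182 mcg/min
59.18182 mcg/min × 60 min/hr = 3550.909 mcg/hr
Concentration = 72 mg ÷ 133 mL = 0.5413534 mg/mL = 541.3534 mcg/mL
Rate = 3550.909 mcg/hr ÷ 541.3534 mcg/mL = 6.559318 mL/hr
Volume infused = 6.559318 mL/hr × 12 hr = 78.71182 mL
Volume remaining = 133 − 78.71182 = 54.28818 mL
Drug remaining = 54.28818 mL × 541.3534 mcg/mL = 29389.09 mcg = 29.38909 mg

29.4 mg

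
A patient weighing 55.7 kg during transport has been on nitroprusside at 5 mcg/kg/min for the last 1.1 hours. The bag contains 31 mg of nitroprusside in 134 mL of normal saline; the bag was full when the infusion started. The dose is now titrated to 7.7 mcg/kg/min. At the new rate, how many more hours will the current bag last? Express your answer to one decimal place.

0.5 hours

Initial rate:
Dose = 5 mcg/kg/min × 55.7 kg = 278.5 mcg/min
278.5 mcg/min × 60 min/hr = 16710 mcg/hr
Concentration = 31 mg ÷ 134 mL = 0.2313433 mg/mL = 231.3433 mcg/mL
Rate = 16710 mcg/hr ÷ 231.3433 mcg/mL = 72.23032 mL/hr
Volume infused so far = 72.23032 mL/hr × 1.1 hr = 79.45335 mL
Volume remaining = 134 − 79.45335 = 54.54665 mL
New rate:
Dose = 7.7 mcg/kg/min × 55.7 kg = 428.89 mcg/min
428.89 mcg/min × 60 min/hr = 25733.4 mcg/hr
Rate = 25733.4 mcg/hr ÷ 231.3433 mcg/mL = 111.2347 mL/hr
Time remaining = 54.54665 mL ÷ 111.2347 mL/hr = 0.4903744 hr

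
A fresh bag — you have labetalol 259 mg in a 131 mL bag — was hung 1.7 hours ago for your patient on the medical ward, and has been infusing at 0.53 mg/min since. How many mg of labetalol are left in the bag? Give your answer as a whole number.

205 mg

0.53 mg/min × 60 min/hr = 31.8 mg/hr
Concentration = 259 mg ÷ 131 mL = 1.977099 mg/mL
Rate = 31.8 mg/hr ÷ 1.977099 mg/mL = 16.08417 mL/hr
Volume infused = 16.08417 mL/hr × 1.7 hr = 27.34309 mL
Volume remaining = 131 − 27.34309 = 103.6569 mL
Drug remaining = 103.6569 mL × 1.977099 mg/mL = 204.94 mg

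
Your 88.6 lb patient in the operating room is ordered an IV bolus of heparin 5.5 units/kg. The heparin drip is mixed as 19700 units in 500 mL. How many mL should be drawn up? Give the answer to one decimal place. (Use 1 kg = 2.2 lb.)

5.6 mL

Weight = 88.6 lb ÷ 2.2 lb/kg = 40.27273 kg
Dose = 5.5 units/kg × 40.27273 kg = 221.5 units
Concentration = 19700 units ÷ 500 mL = 39.4 units/mL
Volume = 221.5 units ÷ 39.4 units/mL = 5.621827 mL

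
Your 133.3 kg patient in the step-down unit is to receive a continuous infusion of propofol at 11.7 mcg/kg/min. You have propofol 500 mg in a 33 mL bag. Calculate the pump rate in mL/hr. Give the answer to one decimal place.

Dose = 11.7 mcg/kg/min × 133.3 kg = 1559.61 mcg/min
1559.61 mcg/min × 60 min/hr = 93576.6 mcg/hr
Concentration = 500 mg ÷ 33 mL = 15.15152 mg/mL = 15151.52 mcg/mL
Rate = 93576.6 mcg/hr ÷ 15151.52 mcg/mL = 6.176056 mL/hr

6.2 mL/hr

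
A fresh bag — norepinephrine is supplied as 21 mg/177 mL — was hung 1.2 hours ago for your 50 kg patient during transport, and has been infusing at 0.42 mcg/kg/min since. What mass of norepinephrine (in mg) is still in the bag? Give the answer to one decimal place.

19.5 mg

Dose = 0.42 mcg/kg/min × 50 kg = 21 mcg/min
21 mcg/min × 60 min/hr = 1260 mcg/hr
Concentration = 21 mg ÷ 177 mL = 0.1186441 mg/mL = 118.6441 mcg/mL
Rate = 1260 mcg/hr ÷ 118.6441 mcg/mL = 10.62 mL/hr
Volume infused = 10.62 mL/hr × 1.2 hr = 12.744 mL
Volume remaining = 177 − 12.744 = 164.256 mL
Drug remaining = 164.256 mL × 118.6441 mcg/mL = 19488 mcg = 19.488 mg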